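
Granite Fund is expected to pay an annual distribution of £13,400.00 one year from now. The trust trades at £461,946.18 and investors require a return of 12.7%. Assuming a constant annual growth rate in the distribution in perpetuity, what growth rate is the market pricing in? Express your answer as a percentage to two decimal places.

P = D₁/(r−g) ⇒ g = r − D₁/P = 0.127 − £13,400.00/£461,946.18 = 0.097992

9.80%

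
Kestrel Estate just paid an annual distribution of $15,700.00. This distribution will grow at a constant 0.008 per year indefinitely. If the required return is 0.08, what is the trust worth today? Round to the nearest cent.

D₁ = D₀ × (1 + g) = $15,700.00 × 1.008 = $15,825.6000
Growing perpetuity: P = D₁ / (r − g) = $15,825.6000 / (0.08 − 0.008) = $219,800.00

$219800.00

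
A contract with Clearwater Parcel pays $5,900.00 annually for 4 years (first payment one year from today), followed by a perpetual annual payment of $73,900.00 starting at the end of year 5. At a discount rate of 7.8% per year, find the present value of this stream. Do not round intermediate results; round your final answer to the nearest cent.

PV of 4-year annuity: $5,900.00 × [1 − (1+0.078)^−4] / 0.078 = 19628.85986
Perpetuity value at year 4: $73,900.00 / 0.078 = 947435.89744
PV of perpetuity: 947435.89744 / (1+0.078)^4 = 701576.11039
Total PV = 19628.85986 + 701576.11039 = 721204.97025

$721204.97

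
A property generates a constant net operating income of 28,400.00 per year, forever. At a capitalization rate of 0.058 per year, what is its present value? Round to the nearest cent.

Level perpetuity: PV = C / r = 28,400.00 / 0.058 = 489,655.17

489655.17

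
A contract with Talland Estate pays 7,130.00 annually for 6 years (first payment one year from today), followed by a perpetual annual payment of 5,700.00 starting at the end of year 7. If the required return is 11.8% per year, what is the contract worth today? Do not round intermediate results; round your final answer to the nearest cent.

54217.85

PV of 6-year annuity: 7,130.00 × [1 − (1+0.118)^−6] / 0.118 = 29481.13608
Perpetuity value at year 6: 5,700.00 / 0.118 = 48305.08475
PV of perpetuity: 48305.08475 / (1+0.118)^6 = 24736.71509
Total PV = 29481.13608 + 24736.71509 = 54217.85117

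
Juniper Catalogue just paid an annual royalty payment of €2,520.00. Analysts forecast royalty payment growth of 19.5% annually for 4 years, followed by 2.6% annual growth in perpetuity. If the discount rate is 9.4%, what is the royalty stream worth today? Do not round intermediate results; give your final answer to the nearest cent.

€66761.80

D_1 = 3011.40000
D_2 = 3598.62300
D_3 = 4300.35448
D_4 = 5138.92361
Terminal value at year 4: TV = D_4×(1+g_2)/(r−g_2) = 5272.53562/0.068 = 77537.28858
P_0 = D_1/(1+r)^1 + D_2/(1+r)^2 + D_3/(1+r)^3 + D_4/(1+r)^4 + TV/(1+r)^4
    = 2752.65082 + 3006.78038 + 3284.37162 + 3587.59057 + 54130.41068 = 66761.80407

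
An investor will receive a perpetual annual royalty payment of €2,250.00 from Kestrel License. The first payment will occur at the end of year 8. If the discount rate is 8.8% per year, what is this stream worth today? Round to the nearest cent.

€14167.64

Value at end of year 7: C / r = €2,250.00 / 0.088 = €25,568.1818
Discount to today: PV = €25,568.1818 / (1 + 0.088)^7 = €25,568.1818 / 1.804689 = €14,167.64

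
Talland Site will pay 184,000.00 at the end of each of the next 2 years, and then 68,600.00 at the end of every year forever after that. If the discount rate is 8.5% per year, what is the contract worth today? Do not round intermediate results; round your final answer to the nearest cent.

1011445.41

PV of 2-year annuity: 184,000.00 × [1 − (1+0.085)^−2] / 0.085 = 325885.02623
Perpetuity value at year 2: 68,600.00 / 0.085 = 807058.82353
PV of perpetuity: 807058.82353 / (1+0.085)^2 = 685560.38440
Total PV = 325885.02623 + 685560.38440 = 1011445.41063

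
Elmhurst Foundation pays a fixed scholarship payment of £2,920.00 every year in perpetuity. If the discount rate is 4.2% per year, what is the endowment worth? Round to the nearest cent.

£69523.81

Level perpetuity: PV = C / r = £2,920.00 / 0.042 = £69,523.81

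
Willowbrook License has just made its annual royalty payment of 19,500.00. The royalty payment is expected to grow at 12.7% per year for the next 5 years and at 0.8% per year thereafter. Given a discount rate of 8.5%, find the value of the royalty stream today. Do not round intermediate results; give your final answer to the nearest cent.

418080.62

D_1 = 21976.50000
D_2 = 24767.51550
D_3 = 27912.98997
D_4 = 31457.93969
D_5 = 35453.09804
Terminal value at year 5: TV = D_5×(1+g_2)/(r−g_2) = 35736.72282/0.077 = 464113.28338
P_0 = D_1/(1+r)^1 + D_2/(1+r)^2 + D_3/(1+r)^3 + D_4/(1+r)^4 + D_5/(1+r)^5 + TV/(1+r)^5
    = 20254.83871 + 21038.89698 + 21853.30590 + 22699.24032 + 23577.92059 + 308656.41500 = 418080.61750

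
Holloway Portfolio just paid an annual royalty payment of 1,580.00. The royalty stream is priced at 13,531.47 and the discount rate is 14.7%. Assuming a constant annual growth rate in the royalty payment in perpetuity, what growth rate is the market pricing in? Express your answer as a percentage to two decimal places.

2.71%

P = D₀(1+g)/(r−g) ⇒ P(r−g) = D₀(1+g) ⇒ g(P+D₀) = P·r − D₀
g = (P·r − D₀)/(P + D₀) = (13,531.47×0.147 − 1,580.00) / (13,531.47 + 1,580.00) = 0.027074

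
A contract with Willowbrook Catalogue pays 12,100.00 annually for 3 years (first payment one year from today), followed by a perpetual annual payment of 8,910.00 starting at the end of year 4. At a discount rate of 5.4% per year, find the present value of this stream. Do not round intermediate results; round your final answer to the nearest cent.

PV of 3-year annuity: 12,100.00 × [1 − (1+0.054)^−3] / 0.054 = 32705.87146
Perpetuity value at year 3: 8,910.00 / 0.054 = 165000.00000
PV of perpetuity: 165000.00000 / (1+0.054)^3 = 140916.58556
Total PV = 32705.87146 + 140916.58556 = 173622.45702

173622.46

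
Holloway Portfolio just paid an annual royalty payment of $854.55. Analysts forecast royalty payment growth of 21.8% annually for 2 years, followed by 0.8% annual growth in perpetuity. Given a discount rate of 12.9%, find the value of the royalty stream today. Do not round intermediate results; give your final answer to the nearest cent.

D_1 = 1040.84190
D_2 = 1267.74543
Terminal value at year 2: TV = D_2×(1+g_2)/(r−g_2) = 1277.88740/0.121 = 10561.05287
P_0 = D_1/(1+r)^1 + D_2/(1+r)^2 + TV/(1+r)^2
    = 921.91488 + 994.59019 + 8285.51166 = 10202.01673

$10202.02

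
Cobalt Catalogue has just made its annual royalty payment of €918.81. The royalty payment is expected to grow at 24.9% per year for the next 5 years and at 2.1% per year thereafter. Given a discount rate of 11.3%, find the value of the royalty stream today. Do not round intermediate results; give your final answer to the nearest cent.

€24725.69

D_1 = 1147.59369
D_2 = 1433.34452
D_3 = 1790.24730
D_4 = 2236.01888
D_5 = 2792.78758
Terminal value at year 5: TV = D_5×(1+g_2)/(r−g_2) = 2851.43612/0.092 = 30993.87091
P_0 = D_1/(1+r)^1 + D_2/(1+r)^2 + D_3/(1+r)^3 + D_4/(1+r)^4 + D_5/(1+r)^5 + TV/(1+r)^5
    = 1031.08148 + 1157.07167 + 1298.45689 + 1457.11829 + 1635.16689 + 18146.79772 = 24725.69294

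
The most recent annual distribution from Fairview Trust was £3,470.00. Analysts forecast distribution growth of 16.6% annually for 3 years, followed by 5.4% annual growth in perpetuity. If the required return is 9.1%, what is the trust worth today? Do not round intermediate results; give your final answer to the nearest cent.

D_1 = 4046.02000
D_2 = 4717.65932
D_3 = 5500.79077
Terminal value at year 3: TV = D_3×(1+g_2)/(r−g_2) = 5797.83347/0.037 = 156698.20185
P_0 = D_1/(1+r)^1 + D_2/(1+r)^2 + D_3/(1+r)^3 + TV/(1+r)^3
    = 3708.54262 + 3963.48368 + 4235.95048 + 120667.34608 = 132575.32286

£132575.32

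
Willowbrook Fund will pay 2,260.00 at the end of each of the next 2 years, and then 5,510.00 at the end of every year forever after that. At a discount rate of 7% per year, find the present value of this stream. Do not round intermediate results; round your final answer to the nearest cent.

PV of 2-year annuity: 2,260.00 × [1 − (1+0.07)^−2] / 0.07 = 4086.12106
Perpetuity value at year 2: 5,510.00 / 0.07 = 78714.28571
PV of perpetuity: 78714.28571 / (1+0.07)^2 = 68752.10561
Total PV = 4086.12106 + 68752.10561 = 72838.22667

72838.23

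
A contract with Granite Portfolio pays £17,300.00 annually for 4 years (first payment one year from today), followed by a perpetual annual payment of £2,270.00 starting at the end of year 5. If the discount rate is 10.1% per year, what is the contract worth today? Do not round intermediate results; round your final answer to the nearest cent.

£70015.37

PV of 4-year annuity: £17,300.00 × [1 − (1+0.101)^−4] / 0.101 = 54720.17328
Perpetuity value at year 4: £2,270.00 / 0.101 = 22475.24752
PV of perpetuity: 22475.24752 / (1+0.101)^4 = 15295.20167
Total PV = 54720.17328 + 15295.20167 = 70015.37494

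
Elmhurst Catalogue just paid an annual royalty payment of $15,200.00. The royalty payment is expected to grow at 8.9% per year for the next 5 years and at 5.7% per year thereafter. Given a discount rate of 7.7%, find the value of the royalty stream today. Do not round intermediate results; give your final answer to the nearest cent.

D_1 = 16552.80000
D_2 = 18025.99920
D_3 = 19630.31313
D_4 = 21377.41100
D_5 = 23280.00058
Terminal value at year 5: TV = D_5×(1+g_2)/(r−g_2) = 24606.96061/0.02 = 1230348.03044
P_0 = D_1/(1+r)^1 + D_2/(1+r)^2 + D_3/(1+r)^3 + D_4/(1+r)^4 + D_5/(1+r)^5 + TV/(1+r)^5
    = 15369.35933 + 15540.60568 + 15713.76006 + 15888.84373 + 16065.87820 + 849081.66307 = 927660.11007

$927660.11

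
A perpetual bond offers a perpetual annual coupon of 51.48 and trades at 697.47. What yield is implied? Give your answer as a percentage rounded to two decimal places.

P = C/r ⇒ r = C/P = 51.48/697.47 = 0.073810

7.38%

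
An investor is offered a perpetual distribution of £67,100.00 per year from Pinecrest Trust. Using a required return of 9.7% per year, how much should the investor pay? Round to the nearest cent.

£691752.58

Level perpetuity: PV = C / r = £67,100.00 / 0.097 = £691,752.58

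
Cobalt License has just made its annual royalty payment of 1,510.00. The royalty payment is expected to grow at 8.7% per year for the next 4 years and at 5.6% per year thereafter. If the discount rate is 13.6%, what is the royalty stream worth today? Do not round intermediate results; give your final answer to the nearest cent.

D_1 = 1641.37000
D_2 = 1784.16919
D_3 = 1939.39191
D_4 = 2108.11901
Terminal value at year 4: TV = D_4×(1+g_2)/(r−g_2) = 2226.17367/0.08 = 27827.17087
P_0 = D_1/(1+r)^1 + D_2/(1+r)^2 + D_3/(1+r)^3 + D_4/(1+r)^4 + TV/(1+r)^4
    = 1444.86796 + 1382.54531 + 1322.91087 + 1265.84869 + 16709.20277 = 22125.37560

22125.38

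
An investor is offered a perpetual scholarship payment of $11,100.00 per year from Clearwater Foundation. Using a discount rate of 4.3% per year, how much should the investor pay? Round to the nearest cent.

$258139.53

Level perpetuity: PV = C / r = $11,100.00 / 0.043 = $258,139.53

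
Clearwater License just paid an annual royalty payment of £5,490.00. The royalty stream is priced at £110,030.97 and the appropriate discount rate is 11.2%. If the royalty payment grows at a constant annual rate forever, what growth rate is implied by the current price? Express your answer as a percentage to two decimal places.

5.92%

P = D₀(1+g)/(r−g) ⇒ P(r−g) = D₀(1+g) ⇒ g(P+D₀) = P·r − D₀
g = (P·r − D₀)/(P + D₀) = (£110,030.97×0.112 − £5,490.00) / (£110,030.97 + £5,490.00) = 0.059153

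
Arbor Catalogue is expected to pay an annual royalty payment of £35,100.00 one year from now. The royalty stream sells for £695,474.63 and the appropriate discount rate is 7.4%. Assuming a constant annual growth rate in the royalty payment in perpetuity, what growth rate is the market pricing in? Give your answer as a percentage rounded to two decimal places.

2.35%

P = D₁/(r−g) ⇒ g = r − D₁/P = 0.074 − £35,100.00/£695,474.63 = 0.023531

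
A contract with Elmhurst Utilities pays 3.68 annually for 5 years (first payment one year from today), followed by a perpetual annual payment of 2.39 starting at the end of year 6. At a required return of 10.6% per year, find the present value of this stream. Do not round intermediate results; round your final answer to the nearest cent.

27.36

PV of 5-year annuity: 3.68 × [1 − (1+0.106)^−5] / 0.106 = 13.73887
Perpetuity value at year 5: 2.39 / 0.106 = 22.54717
PV of perpetuity: 22.54717 / (1+0.106)^5 = 13.62437
Total PV = 13.73887 + 13.62437 = 27.36324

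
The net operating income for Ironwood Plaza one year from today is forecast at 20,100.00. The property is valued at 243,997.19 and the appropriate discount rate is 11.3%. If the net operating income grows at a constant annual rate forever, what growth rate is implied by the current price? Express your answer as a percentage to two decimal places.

3.06%

P = D₁/(r−g) ⇒ g = r − D₁/P = 0.113 − 20,100.00/243,997.19 = 0.030622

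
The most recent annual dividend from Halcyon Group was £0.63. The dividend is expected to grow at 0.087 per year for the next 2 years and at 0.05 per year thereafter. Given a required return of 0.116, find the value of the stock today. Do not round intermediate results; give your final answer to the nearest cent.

£10.72

D_1 = 0.68481
D_2 = 0.74439
Terminal value at year 2: TV = D_2×(1+g_2)/(r−g_2) = 0.78161/0.066 = 11.84254
P_0 = D_1/(1+r)^1 + D_2/(1+r)^2 + TV/(1+r)^2
    = 0.61363 + 0.59768 + 9.50860 = 10.71991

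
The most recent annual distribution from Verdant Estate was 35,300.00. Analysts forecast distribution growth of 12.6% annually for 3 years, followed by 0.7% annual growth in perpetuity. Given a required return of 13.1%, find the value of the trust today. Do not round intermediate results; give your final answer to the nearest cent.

D_1 = 39747.80000
D_2 = 44756.02280
D_3 = 50395.28167
Terminal value at year 3: TV = D_3×(1+g_2)/(r−g_2) = 50748.04864/0.124 = 409258.45681
P_0 = D_1/(1+r)^1 + D_2/(1+r)^2 + D_3/(1+r)^3 + TV/(1+r)^3
    = 35143.94341 + 34988.57673 + 34833.89690 + 282884.95309 = 387851.37014

387851.37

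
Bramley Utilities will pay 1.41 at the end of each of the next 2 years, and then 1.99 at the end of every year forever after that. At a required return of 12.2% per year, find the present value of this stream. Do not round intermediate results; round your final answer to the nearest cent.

PV of 2-year annuity: 1.41 × [1 − (1+0.122)^−2] / 0.122 = 2.37672
Perpetuity value at year 2: 1.99 / 0.122 = 16.31148
PV of perpetuity: 16.31148 / (1+0.122)^2 = 12.95709
Total PV = 2.37672 + 12.95709 = 15.33382

15.33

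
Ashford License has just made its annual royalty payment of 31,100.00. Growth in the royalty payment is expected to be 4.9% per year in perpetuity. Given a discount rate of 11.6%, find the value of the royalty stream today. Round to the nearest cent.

486923.88

D₁ = D₀ × (1 + g) = 31,100.00 × 1.049 = 32,623.9000
Growing perpetuity: P = D₁ / (r − g) = 32,623.9000 / (0.116 − 0.049) = 486,923.88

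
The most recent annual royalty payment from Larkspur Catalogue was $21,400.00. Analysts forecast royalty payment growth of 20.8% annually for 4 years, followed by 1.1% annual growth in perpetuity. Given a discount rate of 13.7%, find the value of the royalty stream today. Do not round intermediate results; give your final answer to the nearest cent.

$318610.45

D_1 = 25851.20000
D_2 = 31228.24960
D_3 = 37723.72552
D_4 = 45570.26042
Terminal value at year 4: TV = D_4×(1+g_2)/(r−g_2) = 46071.53329/0.126 = 365647.08959
P_0 = D_1/(1+r)^1 + D_2/(1+r)^2 + D_3/(1+r)^3 + D_4/(1+r)^4 + TV/(1+r)^4
    = 22736.32366 + 24156.09409 + 25664.52213 + 27267.14400 + 218786.36974 = 318610.45362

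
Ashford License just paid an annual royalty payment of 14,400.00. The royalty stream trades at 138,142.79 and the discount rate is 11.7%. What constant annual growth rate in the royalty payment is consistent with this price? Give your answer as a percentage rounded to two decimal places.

1.16%

P = D₀(1+g)/(r−g) ⇒ P(r−g) = D₀(1+g) ⇒ g(P+D₀) = P·r − D₀
g = (P·r − D₀)/(P + D₀) = (138,142.79×0.117 − 14,400.00) / (138,142.79 + 14,400.00) = 0.011555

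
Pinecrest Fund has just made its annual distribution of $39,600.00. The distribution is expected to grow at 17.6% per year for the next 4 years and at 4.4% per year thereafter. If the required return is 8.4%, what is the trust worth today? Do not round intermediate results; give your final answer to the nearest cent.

$1626670.61

D_1 = 46569.60000
D_2 = 54765.84960
D_3 = 64404.63913
D_4 = 75739.85562
Terminal value at year 4: TV = D_4×(1+g_2)/(r−g_2) = 79072.40926/0.04 = 1976810.23159
P_0 = D_1/(1+r)^1 + D_2/(1+r)^2 + D_3/(1+r)^3 + D_4/(1+r)^4 + TV/(1+r)^4
    = 42960.88561 + 46607.01243 + 50562.58913 + 54853.87899 + 1431686.24151 = 1626670.60767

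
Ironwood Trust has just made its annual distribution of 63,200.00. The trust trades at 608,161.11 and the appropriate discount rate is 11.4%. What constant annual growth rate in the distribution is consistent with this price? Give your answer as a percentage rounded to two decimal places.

0.91%

P = D₀(1+g)/(r−g) ⇒ P(r−g) = D₀(1+g) ⇒ g(P+D₀) = P·r − D₀
g = (P·r − D₀)/(P + D₀) = (608,161.11×0.114 − 63,200.00) / (608,161.11 + 63,200.00) = 0.009131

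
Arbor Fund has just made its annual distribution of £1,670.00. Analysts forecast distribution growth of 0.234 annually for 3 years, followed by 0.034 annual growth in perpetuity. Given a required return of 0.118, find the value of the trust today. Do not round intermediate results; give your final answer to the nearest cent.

D_1 = 2060.78000
D_2 = 2543.00252
D_3 = 3138.06511
Terminal value at year 3: TV = D_3×(1+g_2)/(r−g_2) = 3244.75932/0.084 = 38628.08718
P_0 = D_1/(1+r)^1 + D_2/(1+r)^2 + D_3/(1+r)^3 + TV/(1+r)^3
    = 1843.27370 + 2034.52572 + 2245.62141 + 27642.53017 = 33765.95100

£33765.95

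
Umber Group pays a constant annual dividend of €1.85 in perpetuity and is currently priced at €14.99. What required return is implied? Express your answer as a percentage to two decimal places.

12.34%

P = C/r ⇒ r = C/P = €1.85/€14.99 = 0.123416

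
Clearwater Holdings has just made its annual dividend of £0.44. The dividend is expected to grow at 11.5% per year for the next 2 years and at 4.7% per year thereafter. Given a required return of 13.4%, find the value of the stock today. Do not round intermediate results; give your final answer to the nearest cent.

£5.98

D_1 = 0.49060
D_2 = 0.54702
Terminal value at year 2: TV = D_2×(1+g_2)/(r−g_2) = 0.57273/0.087 = 6.58309
P_0 = D_1/(1+r)^1 + D_2/(1+r)^2 + TV/(1+r)^2
    = 0.43263 + 0.42538 + 5.11922 = 5.97723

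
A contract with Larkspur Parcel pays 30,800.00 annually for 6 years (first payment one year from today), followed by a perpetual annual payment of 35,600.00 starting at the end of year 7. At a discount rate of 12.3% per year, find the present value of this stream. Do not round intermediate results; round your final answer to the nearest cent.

269862.68

PV of 6-year annuity: 30,800.00 × [1 − (1+0.123)^−6] / 0.123 = 125562.67870
Perpetuity value at year 6: 35,600.00 / 0.123 = 289430.89431
PV of perpetuity: 289430.89431 / (1+0.123)^6 = 144300.00594
Total PV = 125562.67870 + 144300.00594 = 269862.68464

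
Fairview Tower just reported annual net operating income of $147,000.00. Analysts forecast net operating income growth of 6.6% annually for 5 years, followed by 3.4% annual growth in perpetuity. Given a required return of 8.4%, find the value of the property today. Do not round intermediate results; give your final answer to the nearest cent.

$3494995.12

D_1 = 156702.00000
D_2 = 167044.33200
D_3 = 178069.25791
D_4 = 189821.82893
D_5 = 202350.06964
Terminal value at year 5: TV = D_5×(1+g_2)/(r−g_2) = 209229.97201/0.05 = 4184599.44023
P_0 = D_1/(1+r)^1 + D_2/(1+r)^2 + D_3/(1+r)^3 + D_4/(1+r)^4 + D_5/(1+r)^5 + TV/(1+r)^5
    = 144559.04059 + 142158.61372 + 139798.04633 + 137476.67656 + 135193.85352 + 2795808.89069 = 3494995.12141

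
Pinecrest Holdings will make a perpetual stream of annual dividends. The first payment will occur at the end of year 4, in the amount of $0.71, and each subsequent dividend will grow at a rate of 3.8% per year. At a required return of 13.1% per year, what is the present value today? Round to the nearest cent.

Value at end of year 3: C₁ / (r − g) = $0.71 / (0.131 − 0.038) = $7.6344
Discount to today: PV = $7.6344 / (1 + 0.131)^3 = $7.6344 / 1.446731 = $5.28

$5.28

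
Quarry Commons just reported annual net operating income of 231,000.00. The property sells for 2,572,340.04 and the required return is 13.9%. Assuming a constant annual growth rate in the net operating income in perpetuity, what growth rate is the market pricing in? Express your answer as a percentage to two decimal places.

P = D₀(1+g)/(r−g) ⇒ P(r−g) = D₀(1+g) ⇒ g(P+D₀) = P·r − D₀
g = (P·r − D₀)/(P + D₀) = (2,572,340.04×0.139 − 231,000.00) / (2,572,340.04 + 231,000.00) = 0.045144

4.51%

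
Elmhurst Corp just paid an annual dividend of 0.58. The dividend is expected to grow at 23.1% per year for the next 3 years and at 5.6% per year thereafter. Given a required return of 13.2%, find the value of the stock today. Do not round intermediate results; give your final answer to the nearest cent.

12.43

D_1 = 0.71398
D_2 = 0.87891
D_3 = 1.08194
Terminal value at year 3: TV = D_3×(1+g_2)/(r−g_2) = 1.14253/0.076 = 15.03324
P_0 = D_1/(1+r)^1 + D_2/(1+r)^2 + D_3/(1+r)^3 + TV/(1+r)^3
    = 0.63072 + 0.68588 + 0.74587 + 10.36366 = 12.42614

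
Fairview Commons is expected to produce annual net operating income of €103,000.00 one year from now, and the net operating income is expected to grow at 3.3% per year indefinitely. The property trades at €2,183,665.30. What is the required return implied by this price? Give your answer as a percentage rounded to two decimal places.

8.02%

P = D₁/(r − g) ⇒ r = D₁/P + g = €103,000.0000/€2,183,665.30 + 0.033 = 0.047168 + 0.033 = 0.080168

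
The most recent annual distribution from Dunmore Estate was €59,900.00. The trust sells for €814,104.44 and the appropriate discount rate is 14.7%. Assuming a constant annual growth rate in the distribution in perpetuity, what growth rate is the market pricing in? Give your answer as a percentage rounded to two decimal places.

6.84%

P = D₀(1+g)/(r−g) ⇒ P(r−g) = D₀(1+g) ⇒ g(P+D₀) = P·r − D₀
g = (P·r − D₀)/(P + D₀) = (€814,104.44×0.147 − €59,900.00) / (€814,104.44 + €59,900.00) = 0.068390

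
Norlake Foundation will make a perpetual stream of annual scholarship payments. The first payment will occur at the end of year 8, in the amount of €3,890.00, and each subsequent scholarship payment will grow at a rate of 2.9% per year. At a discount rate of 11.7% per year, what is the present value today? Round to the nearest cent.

€20374.86

Value at end of year 7: C₁ / (r − g) = €3,890.00 / (0.117 − 0.029) = €44,204.5455
Discount to today: PV = €44,204.5455 / (1 + 0.117)^7 = €44,204.5455 / 2.169563 = €20,374.86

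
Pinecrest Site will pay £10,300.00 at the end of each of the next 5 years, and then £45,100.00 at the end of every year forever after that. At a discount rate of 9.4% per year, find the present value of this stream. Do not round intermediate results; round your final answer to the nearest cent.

£345820.64

PV of 5-year annuity: £10,300.00 × [1 − (1+0.094)^−5] / 0.094 = 39651.03209
Perpetuity value at year 5: £45,100.00 / 0.094 = 479787.23404
PV of perpetuity: 479787.23404 / (1+0.094)^5 = 306169.60810
Total PV = 39651.03209 + 306169.60810 = 345820.64019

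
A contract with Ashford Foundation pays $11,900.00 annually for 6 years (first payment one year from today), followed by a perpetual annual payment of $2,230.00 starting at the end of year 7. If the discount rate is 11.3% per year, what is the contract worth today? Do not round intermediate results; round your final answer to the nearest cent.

$60292.68

PV of 6-year annuity: $11,900.00 × [1 − (1+0.113)^−6] / 0.113 = 49911.29495
Perpetuity value at year 6: $2,230.00 / 0.113 = 19734.51327
PV of perpetuity: 19734.51327 / (1+0.113)^6 = 10381.38825
Total PV = 49911.29495 + 10381.38825 = 60292.68320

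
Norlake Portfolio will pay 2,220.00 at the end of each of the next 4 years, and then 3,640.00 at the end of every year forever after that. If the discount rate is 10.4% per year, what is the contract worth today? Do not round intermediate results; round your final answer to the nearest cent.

30537.49

PV of 4-year annuity: 2,220.00 × [1 − (1+0.104)^−4] / 0.104 = 6976.59810
Perpetuity value at year 4: 3,640.00 / 0.104 = 35000.00000
PV of perpetuity: 35000.00000 / (1+0.104)^4 = 23560.89321
Total PV = 6976.59810 + 23560.89321 = 30537.49131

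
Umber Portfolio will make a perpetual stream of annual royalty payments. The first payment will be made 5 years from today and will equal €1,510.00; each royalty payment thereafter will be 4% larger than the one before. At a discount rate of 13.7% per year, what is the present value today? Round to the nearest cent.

Value at end of year 4: C₁ / (r − g) = €1,510.00 / (0.137 − 0.04) = €15,567.0103
Discount to today: PV = €15,567.0103 / (1 + 0.137)^4 = €15,567.0103 / 1.671252 = €9,314.58

€9314.58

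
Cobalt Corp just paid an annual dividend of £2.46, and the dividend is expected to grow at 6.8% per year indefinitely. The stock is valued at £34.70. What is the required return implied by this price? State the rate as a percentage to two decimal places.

D₁ = £2.46 × 1.068 = £2.6273
P = D₁/(r − g) ⇒ r = D₁/P + g = £2.6273/£34.70 + 0.068 = 0.075714 + 0.068 = 0.143714

14.37%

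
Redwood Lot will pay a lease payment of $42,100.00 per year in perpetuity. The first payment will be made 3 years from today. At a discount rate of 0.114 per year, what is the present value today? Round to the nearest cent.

$297582.14

Value at end of year 2: C / r = $42,100.00 / 0.114 = $369,298.2456
Discount to today: PV = $369,298.2456 / (1 + 0.114)^2 = $369,298.2456 / 1.240996 = $297,582.14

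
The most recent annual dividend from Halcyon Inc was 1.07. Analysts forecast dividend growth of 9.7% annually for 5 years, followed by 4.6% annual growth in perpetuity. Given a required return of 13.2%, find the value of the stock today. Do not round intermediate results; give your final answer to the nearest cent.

16.00

D_1 = 1.17379
D_2 = 1.28765
D_3 = 1.41255
D_4 = 1.54957
D_5 = 1.69987
Terminal value at year 5: TV = D_5×(1+g_2)/(r−g_2) = 1.77807/0.086 = 20.67522
P_0 = D_1/(1+r)^1 + D_2/(1+r)^2 + D_3/(1+r)^3 + D_4/(1+r)^4 + D_5/(1+r)^5 + TV/(1+r)^5
    = 1.03692 + 1.00486 + 0.97379 + 0.94368 + 0.91450 + 11.12290 = 15.99664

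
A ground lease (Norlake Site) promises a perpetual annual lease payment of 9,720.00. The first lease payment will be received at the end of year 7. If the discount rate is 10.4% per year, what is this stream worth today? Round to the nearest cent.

51620.06

Value at end of year 6: C / r = 9,720.00 / 0.104 = 93,461.5385
Discount to today: PV = 93,461.5385 / (1 + 0.104)^6 = 93,461.5385 / 1.810566 = 51,620.06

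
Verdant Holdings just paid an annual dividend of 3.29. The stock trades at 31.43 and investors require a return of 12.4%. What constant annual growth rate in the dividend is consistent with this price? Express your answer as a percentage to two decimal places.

1.75%

P = D₀(1+g)/(r−g) ⇒ P(r−g) = D₀(1+g) ⇒ g(P+D₀) = P·r − D₀
g = (P·r − D₀)/(P + D₀) = (31.43×0.124 − 3.29) / (31.43 + 3.29) = 0.017492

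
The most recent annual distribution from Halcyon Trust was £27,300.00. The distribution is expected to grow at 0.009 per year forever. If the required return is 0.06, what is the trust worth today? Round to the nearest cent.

£540111.76

D₁ = D₀ × (1 + g) = £27,300.00 × 1.009 = £27,545.7000
Growing perpetuity: P = D₁ / (r − g) = £27,545.7000 / (0.06 − 0.009) = £540,111.76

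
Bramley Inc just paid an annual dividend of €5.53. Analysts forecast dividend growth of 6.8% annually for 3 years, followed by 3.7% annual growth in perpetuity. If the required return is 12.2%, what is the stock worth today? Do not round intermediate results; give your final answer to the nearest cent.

D_1 = 5.90604
D_2 = 6.30765
D_3 = 6.73657
Terminal value at year 3: TV = D_3×(1+g_2)/(r−g_2) = 6.98582/0.085 = 82.18617
P_0 = D_1/(1+r)^1 + D_2/(1+r)^2 + D_3/(1+r)^3 + TV/(1+r)^3
    = 5.26385 + 5.01051 + 4.76936 + 58.18622 = 73.22994

€73.23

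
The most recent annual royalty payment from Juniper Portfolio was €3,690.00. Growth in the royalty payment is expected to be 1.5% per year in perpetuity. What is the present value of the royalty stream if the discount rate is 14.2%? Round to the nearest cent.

€29490.94

D₁ = D₀ × (1 + g) = €3,690.00 × 1.015 = €3,745.3500
Growing perpetuity: P = D₁ / (r − g) = €3,745.3500 / (0.142 − 0.015) = €29,490.94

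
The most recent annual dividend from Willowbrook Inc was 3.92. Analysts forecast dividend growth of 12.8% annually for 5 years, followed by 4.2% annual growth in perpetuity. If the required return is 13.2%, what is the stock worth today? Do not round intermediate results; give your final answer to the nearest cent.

D_1 = 4.42176
D_2 = 4.98775
D_3 = 5.62618
D_4 = 6.34633
D_5 = 7.15866
Terminal value at year 5: TV = D_5×(1+g_2)/(r−g_2) = 7.45932/0.09 = 82.88134
P_0 = D_1/(1+r)^1 + D_2/(1+r)^2 + D_3/(1+r)^3 + D_4/(1+r)^4 + D_5/(1+r)^5 + TV/(1+r)^5
    = 3.90615 + 3.89235 + 3.87859 + 3.86489 + 3.85123 + 44.58868 = 63.98189

63.98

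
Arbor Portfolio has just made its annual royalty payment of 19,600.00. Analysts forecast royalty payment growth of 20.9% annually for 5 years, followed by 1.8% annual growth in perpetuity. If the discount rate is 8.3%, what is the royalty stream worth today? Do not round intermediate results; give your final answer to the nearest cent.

670201.91

D_1 = 23696.40000
D_2 = 28648.94760
D_3 = 34636.57765
D_4 = 41875.62238
D_5 = 50627.62745
Terminal value at year 5: TV = D_5×(1+g_2)/(r−g_2) = 51538.92475/0.065 = 792906.53458
P_0 = D_1/(1+r)^1 + D_2/(1+r)^2 + D_3/(1+r)^3 + D_4/(1+r)^4 + D_5/(1+r)^5 + TV/(1+r)^5
    = 21880.33241 + 24425.96665 + 27267.76887 + 30440.19627 + 33981.71495 + 532205.93565 = 670201.91479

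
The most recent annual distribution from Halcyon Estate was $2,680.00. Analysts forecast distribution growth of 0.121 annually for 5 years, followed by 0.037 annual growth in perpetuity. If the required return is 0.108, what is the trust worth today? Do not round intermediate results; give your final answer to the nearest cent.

D_1 = 3004.28000
D_2 = 3367.79788
D_3 = 3775.30142
D_4 = 4232.11290
D_5 = 4744.19856
Terminal value at year 5: TV = D_5×(1+g_2)/(r−g_2) = 4919.73390/0.071 = 69292.02680
P_0 = D_1/(1+r)^1 + D_2/(1+r)^2 + D_3/(1+r)^3 + D_4/(1+r)^4 + D_5/(1+r)^5 + TV/(1+r)^5
    = 2711.44404 + 2743.25701 + 2775.44324 + 2808.00711 + 2840.95304 + 41493.91975 = 55373.02420

$55373.02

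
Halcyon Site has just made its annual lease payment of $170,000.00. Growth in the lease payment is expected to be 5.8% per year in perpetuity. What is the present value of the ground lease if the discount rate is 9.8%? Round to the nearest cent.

$4496500.00

D₁ = D₀ × (1 + g) = $170,000.00 × 1.058 = $179,860.0000
Growing perpetuity: P = D₁ / (r − g) = $179,860.0000 / (0.098 − 0.058) = $4,496,500.00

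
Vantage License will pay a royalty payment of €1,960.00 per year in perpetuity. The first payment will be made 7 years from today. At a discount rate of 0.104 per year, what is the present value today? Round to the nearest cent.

Value at end of year 6: C / r = €1,960.00 / 0.104 = €18,846.1538
Discount to today: PV = €18,846.1538 / (1 + 0.104)^6 = €18,846.1538 / 1.810566 = €10,408.98

€10408.98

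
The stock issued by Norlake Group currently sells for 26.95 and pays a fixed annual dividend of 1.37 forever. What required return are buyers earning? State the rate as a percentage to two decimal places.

5.08%

P = C/r ⇒ r = C/P = 1.37/26.95 = 0.050835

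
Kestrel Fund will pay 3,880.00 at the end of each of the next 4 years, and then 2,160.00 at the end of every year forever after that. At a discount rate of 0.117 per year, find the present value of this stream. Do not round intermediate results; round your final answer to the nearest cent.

PV of 4-year annuity: 3,880.00 × [1 − (1+0.117)^−4] / 0.117 = 11859.76576
Perpetuity value at year 4: 2,160.00 / 0.117 = 18461.53846
PV of perpetuity: 18461.53846 / (1+0.117)^4 = 11859.19464
Total PV = 11859.76576 + 11859.19464 = 23718.96040

23718.96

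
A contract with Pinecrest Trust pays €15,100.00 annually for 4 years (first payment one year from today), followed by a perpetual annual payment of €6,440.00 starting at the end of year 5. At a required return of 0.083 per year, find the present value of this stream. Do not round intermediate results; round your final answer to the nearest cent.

PV of 4-year annuity: €15,100.00 × [1 − (1+0.083)^−4] / 0.083 = 49680.95461
Perpetuity value at year 4: €6,440.00 / 0.083 = 77590.36145
PV of perpetuity: 77590.36145 / (1+0.083)^4 = 56401.92783
Total PV = 49680.95461 + 56401.92783 = 106082.88243

€106082.88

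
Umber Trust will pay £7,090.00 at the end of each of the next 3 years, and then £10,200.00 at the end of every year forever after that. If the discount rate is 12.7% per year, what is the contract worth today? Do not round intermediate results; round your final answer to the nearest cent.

£72934.21

PV of 3-year annuity: £7,090.00 × [1 − (1+0.127)^−3] / 0.127 = 16826.21856
Perpetuity value at year 3: £10,200.00 / 0.127 = 80314.96063
PV of perpetuity: 80314.96063 / (1+0.127)^3 = 56107.98893
Total PV = 16826.21856 + 56107.98893 = 72934.20750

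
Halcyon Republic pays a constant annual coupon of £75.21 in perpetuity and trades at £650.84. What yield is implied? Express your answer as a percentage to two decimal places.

11.56%

P = C/r ⇒ r = C/P = £75.21/£650.84 = 0.115558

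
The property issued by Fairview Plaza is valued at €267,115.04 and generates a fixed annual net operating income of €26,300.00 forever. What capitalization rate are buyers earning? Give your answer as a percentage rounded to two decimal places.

9.85%

P = C/r ⇒ r = C/P = €26,300.00/€267,115.04 = 0.098459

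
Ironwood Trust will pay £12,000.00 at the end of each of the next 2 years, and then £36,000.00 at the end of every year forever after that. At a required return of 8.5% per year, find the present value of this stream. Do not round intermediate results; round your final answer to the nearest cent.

£381022.67

PV of 2-year annuity: £12,000.00 × [1 − (1+0.085)^−2] / 0.085 = 21253.37128
Perpetuity value at year 2: £36,000.00 / 0.085 = 423529.41176
PV of perpetuity: 423529.41176 / (1+0.085)^2 = 359769.29794
Total PV = 21253.37128 + 359769.29794 = 381022.66921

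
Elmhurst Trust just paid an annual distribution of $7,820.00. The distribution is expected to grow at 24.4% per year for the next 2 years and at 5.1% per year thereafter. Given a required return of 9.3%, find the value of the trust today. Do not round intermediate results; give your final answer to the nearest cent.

$272520.17

D_1 = 9728.08000
D_2 = 12101.73152
Terminal value at year 2: TV = D_2×(1+g_2)/(r−g_2) = 12718.91983/0.042 = 302831.42446
P_0 = D_1/(1+r)^1 + D_2/(1+r)^2 + TV/(1+r)^2
    = 8900.34767 + 10129.94739 + 253489.87398 = 272520.16904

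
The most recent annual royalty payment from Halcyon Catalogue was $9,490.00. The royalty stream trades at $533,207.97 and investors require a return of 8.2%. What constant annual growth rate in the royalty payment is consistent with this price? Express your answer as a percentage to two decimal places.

P = D₀(1+g)/(r−g) ⇒ P(r−g) = D₀(1+g) ⇒ g(P+D₀) = P·r − D₀
g = (P·r − D₀)/(P + D₀) = ($533,207.97×0.082 − $9,490.00) / ($533,207.97 + $9,490.00) = 0.063079

6.31%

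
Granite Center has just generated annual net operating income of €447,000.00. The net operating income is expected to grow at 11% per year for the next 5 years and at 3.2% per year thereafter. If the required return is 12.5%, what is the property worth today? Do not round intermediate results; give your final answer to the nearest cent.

€6785449.16

D_1 = 496170.00000
D_2 = 550748.70000
D_3 = 611331.05700
D_4 = 678577.47327
D_5 = 753220.99533
Terminal value at year 5: TV = D_5×(1+g_2)/(r−g_2) = 777324.06718/0.093 = 8358323.30301
P_0 = D_1/(1+r)^1 + D_2/(1+r)^2 + D_3/(1+r)^3 + D_4/(1+r)^4 + D_5/(1+r)^5 + TV/(1+r)^5
    = 441040.00000 + 435159.46667 + 429357.34044 + 423632.57591 + 417984.14156 + 4638275.63537 = 6785449.15995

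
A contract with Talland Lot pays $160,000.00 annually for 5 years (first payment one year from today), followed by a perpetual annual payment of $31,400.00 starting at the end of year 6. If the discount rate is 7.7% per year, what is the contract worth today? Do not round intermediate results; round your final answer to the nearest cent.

$925340.36

PV of 5-year annuity: $160,000.00 × [1 − (1+0.077)^−5] / 0.077 = 643916.82900
Perpetuity value at year 5: $31,400.00 / 0.077 = 407792.20779
PV of perpetuity: 407792.20779 / (1+0.077)^5 = 281423.53010
Total PV = 643916.82900 + 281423.53010 = 925340.35910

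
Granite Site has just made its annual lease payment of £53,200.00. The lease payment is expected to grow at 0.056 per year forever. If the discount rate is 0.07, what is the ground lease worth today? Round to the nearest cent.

D₁ = D₀ × (1 + g) = £53,200.00 × 1.056 = £56,179.2000
Growing perpetuity: P = D₁ / (r − g) = £56,179.2000 / (0.07 − 0.056) = £4,012,800.00

£4012800.00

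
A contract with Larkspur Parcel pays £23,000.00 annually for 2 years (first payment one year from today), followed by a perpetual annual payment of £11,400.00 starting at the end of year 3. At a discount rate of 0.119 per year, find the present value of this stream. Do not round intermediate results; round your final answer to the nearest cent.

PV of 2-year annuity: £23,000.00 × [1 − (1+0.119)^−2] / 0.119 = 38922.31111
Perpetuity value at year 2: £11,400.00 / 0.119 = 95798.31933
PV of perpetuity: 95798.31933 / (1+0.119)^2 = 76506.39121
Total PV = 38922.31111 + 76506.39121 = 115428.70232

£115428.70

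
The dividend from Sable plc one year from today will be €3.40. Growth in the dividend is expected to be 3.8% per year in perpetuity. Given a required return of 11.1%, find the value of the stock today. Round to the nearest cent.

Growing perpetuity: P = D₁ / (r − g) = €3.4000 / (0.111 − 0.038) = €46.58

€46.58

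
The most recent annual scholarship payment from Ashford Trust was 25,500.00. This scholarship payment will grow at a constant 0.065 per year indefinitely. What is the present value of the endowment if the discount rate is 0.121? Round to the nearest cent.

484955.36

D₁ = D₀ × (1 + g) = 25,500.00 × 1.065 = 27,157.5000
Growing perpetuity: P = D₁ / (r − g) = 27,157.5000 / (0.121 − 0.065) = 484,955.36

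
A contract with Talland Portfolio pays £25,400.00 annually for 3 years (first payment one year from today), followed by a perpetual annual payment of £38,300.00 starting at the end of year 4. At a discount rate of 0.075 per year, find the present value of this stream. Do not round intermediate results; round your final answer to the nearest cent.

PV of 3-year annuity: £25,400.00 × [1 − (1+0.075)^−3] / 0.075 = 66053.35379
Perpetuity value at year 3: £38,300.00 / 0.075 = 510666.66667
PV of perpetuity: 510666.66667 / (1+0.075)^3 = 411066.53083
Total PV = 66053.35379 + 411066.53083 = 477119.88462

£477119.88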